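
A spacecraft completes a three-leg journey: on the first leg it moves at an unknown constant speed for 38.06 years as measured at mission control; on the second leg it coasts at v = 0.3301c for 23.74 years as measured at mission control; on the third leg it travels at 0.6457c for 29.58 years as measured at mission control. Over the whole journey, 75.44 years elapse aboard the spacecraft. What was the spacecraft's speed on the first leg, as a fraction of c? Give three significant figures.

β = 0.600

Leg 1: speed unknown; τ_1 = 38.06/γ_1.
Leg 2: γ = 1/√(1 − 0.3301²) = 1/√0.8910 = 1.059; τ_2 = 23.74/1.059 = 22.41 years.
Leg 3: γ = 1/√(1 − 0.6457²) = 1/√0.5831 = 1.310; τ_3 = 29.58/1.310 = 22.59 years.
Total proper time: τ_1 + 22.41 + 22.59 = 75.44, so τ_1 = 75.44 − 45.00 = 30.44 years.
γ_1 = 38.06/30.44 = 1.250; β = √(1 − 1/γ²) = √0.3602.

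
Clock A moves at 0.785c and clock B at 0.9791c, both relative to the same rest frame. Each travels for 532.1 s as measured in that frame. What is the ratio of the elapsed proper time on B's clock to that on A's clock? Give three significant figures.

A: γ = 1/√(1 − 0.785²) = 1/√0.3838 = 1.614. B: γ = 1/√(1 − 0.9791²) = 1/√0.04136 = 4.917.
τ_A/τ_B = γ_B/γ_A = 4.917/1.614 = 3.046, so τ_B/τ_A = 0.3283.

τ_B/τ_A = 0.328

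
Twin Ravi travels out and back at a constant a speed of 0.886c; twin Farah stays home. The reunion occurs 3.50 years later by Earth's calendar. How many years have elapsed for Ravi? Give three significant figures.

γ = 1/√(1 − 0.886²) = 1/√0.2150 = 2.157
Ravi's clock measures proper time along the trip: τ = Δt/γ = 3.50/2.157 years.

τ = 1.62 years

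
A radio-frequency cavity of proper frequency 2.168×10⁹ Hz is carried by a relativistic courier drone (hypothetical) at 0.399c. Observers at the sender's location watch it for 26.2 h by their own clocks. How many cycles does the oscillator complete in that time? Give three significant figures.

γ = 1/√(1 − 0.399²) = 1/√0.8408 = 1.091
During 26.2 h of lab time, the oscillator's proper time advances by τ = Δt/γ = 26.2/1.091 = 24.02 h = 8.649×10⁴ s.
N = f × τ = 2.168×10⁹ × 8.649×10⁴ = 1.875×10¹⁴.

N = 1.88×10¹⁴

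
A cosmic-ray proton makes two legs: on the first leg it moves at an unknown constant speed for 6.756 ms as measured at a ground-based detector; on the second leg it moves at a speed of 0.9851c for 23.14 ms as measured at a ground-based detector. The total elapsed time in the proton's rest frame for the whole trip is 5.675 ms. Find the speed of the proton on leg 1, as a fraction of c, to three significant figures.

Leg 1: speed unknown; τ_1 = 6.756/γ_1.
Leg 2: γ = 1/√(1 − 0.9851²) = 1/√0.02958 = 5.815; τ_2 = 23.14/5.815 = 3.980 ms.
Total proper time: τ_1 + 3.980 = 5.675, so τ_1 = 5.675 − 3.980 = 1.695 ms.
γ_1 = 6.756/1.695 = 3.985; β = √(1 − 1/γ²) = √0.9370.

β = 0.968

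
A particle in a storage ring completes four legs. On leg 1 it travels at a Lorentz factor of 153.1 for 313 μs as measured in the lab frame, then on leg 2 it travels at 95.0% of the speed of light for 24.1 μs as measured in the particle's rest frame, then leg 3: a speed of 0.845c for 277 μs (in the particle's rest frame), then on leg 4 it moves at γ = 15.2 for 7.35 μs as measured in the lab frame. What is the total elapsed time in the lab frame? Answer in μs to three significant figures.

Leg 1: 313 μs is already measured in the lab frame.
Leg 2: β = 0.950; γ = 1/√(1 − 0.950²) = 1/√0.09750 = 3.203; Δt_2 = 3.203 × 24.1 = 77.18 μs.
Leg 3: γ = 1/√(1 − 0.845²) = 1/√0.2860 = 1.870; Δt_3 = 1.870 × 277 = 518.0 μs.
Leg 4: 7.35 μs is already measured in the lab frame.
Total: 313.0 + 77.18 + 518.0 + 7.350 μs.

Δt = 916 μs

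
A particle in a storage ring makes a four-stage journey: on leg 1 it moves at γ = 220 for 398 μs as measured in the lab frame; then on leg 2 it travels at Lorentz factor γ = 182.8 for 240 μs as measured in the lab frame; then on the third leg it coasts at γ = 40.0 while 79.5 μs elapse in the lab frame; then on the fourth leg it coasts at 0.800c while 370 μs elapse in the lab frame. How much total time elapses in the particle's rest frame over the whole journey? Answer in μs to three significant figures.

Leg 1: γ = 220; τ_1 = 398/220.0 = 1.809 μs.
Leg 2: γ = 182.8; τ_2 = 240/182.8 = 1.313 μs.
Leg 3: γ = 40.0; τ_3 = 79.5/40.00 = 1.987 μs.
Leg 4: γ = 1/√(1 − 0.800²) = 5/3 ≈ 1.667; τ_4 = 370/1.667 = 222.0 μs.
Total: 1.809 + 1.313 + 1.987 + 222.0 μs.

τ = 227 μs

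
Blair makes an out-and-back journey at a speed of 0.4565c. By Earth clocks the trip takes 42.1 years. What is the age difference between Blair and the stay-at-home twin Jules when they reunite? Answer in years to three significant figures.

Δt − τ = 4.64 years

γ = 1/√(1 − 0.4565²) = 1/√0.7916 = 1.124
Blair's elapsed proper time: τ = 42.1/1.124 = 37.46 years.
Age gap = Δt − τ = 42.1 − 37.46 years.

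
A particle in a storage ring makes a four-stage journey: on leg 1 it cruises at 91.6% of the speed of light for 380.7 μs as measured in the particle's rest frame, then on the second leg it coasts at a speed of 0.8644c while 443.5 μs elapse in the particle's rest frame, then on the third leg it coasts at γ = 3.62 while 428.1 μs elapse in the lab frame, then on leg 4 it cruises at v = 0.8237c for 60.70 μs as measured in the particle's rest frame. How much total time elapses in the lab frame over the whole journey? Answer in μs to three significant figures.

Leg 1: β = 0.916; γ = 1/√(1 − 0.916²) = 1/√0.1609 = 2.493; Δt_1 = 2.493 × 380.7 = 949.0 μs.
Leg 2: γ = 1/√(1 − 0.8644²) = 1/√0.2528 = 1.989; Δt_2 = 1.989 × 443.5 = 882.1 μs.
Leg 3: 428.1 μs is already measured in the lab frame.
Leg 4: γ = 1/√(1 − 0.8237²) = 1/√0.3215 = 1.764; Δt_4 = 1.764 × 60.70 = 107.0 μs.
Total: 949.0 + 882.1 + 428.1 + 107.0 μs.

Δt = 2370 μs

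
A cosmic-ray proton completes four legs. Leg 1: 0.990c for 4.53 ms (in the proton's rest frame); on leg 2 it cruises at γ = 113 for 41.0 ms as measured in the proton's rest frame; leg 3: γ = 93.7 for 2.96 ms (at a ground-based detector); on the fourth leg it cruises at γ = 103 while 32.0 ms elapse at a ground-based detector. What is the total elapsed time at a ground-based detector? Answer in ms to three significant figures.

Leg 1: γ = 1/√(1 − 0.990²) = 1/√0.01990 = 7.089; Δt_1 = 7.089 × 4.53 = 32.11 ms.
Leg 2: γ = 113; Δt_2 = 113.0 × 41.0 = 4633 ms.
Leg 3: 2.96 ms is already measured at a ground-based detector.
Leg 4: 32.0 ms is already measured at a ground-based detector.
Total: 32.11 + 4633 + 2.960 + 32.00 ms.

Δt = 4700 ms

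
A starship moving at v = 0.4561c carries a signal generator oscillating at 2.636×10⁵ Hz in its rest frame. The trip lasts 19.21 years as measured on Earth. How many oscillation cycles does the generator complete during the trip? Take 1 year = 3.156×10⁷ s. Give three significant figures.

N = 1.42×10¹⁴

γ = 1/√(1 − 0.4561²) = 1/√0.7920 = 1.124
The oscillator's own cycle count is N = f × τ where τ is the proper time on the ship. τ = Δt/γ = 19.21/1.124 = 17.10 years = 5.395×10⁸ s.
N = 2.636×10⁵ × 5.395×10⁸ = 1.422×10¹⁴.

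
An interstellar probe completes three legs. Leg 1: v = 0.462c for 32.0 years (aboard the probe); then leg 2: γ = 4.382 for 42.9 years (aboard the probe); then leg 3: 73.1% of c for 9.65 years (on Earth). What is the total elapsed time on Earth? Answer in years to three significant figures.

Δt = 234 years

Leg 1: γ = 1/√(1 − 0.462²) = 1/√0.7866 = 1.128; Δt_1 = 1.128 × 32.0 = 36.08 years.
Leg 2: γ = 4.382; Δt_2 = 4.382 × 42.9 = 188.0 years.
Leg 3: 9.65 years is already measured on Earth.
Total: 36.08 + 188.0 + 9.650 years.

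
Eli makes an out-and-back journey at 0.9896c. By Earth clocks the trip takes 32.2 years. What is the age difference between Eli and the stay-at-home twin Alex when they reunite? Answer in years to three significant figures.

Δt − τ = 27.6 years

γ = 1/√(1 − 0.9896²) = 1/√0.02069 = 6.952
Eli's elapsed proper time: τ = 32.2/6.952 = 4.632 years.
Age gap = Δt − τ = 32.2 − 4.632 years.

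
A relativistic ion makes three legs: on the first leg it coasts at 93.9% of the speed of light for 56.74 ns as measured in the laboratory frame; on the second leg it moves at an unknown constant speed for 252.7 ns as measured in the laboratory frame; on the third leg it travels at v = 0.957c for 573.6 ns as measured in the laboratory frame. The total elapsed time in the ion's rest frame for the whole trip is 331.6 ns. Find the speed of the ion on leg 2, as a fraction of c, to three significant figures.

Leg 1: β = 0.939; γ = 1/√(1 − 0.939²) = 1/√0.1183 = 2.908; τ_1 = 56.74/2.908 = 19.51 ns.
Leg 2: speed unknown; τ_2 = 252.7/γ_2.
Leg 3: γ = 1/√(1 − 0.957²) = 1/√0.08415 = 3.447; τ_3 = 573.6/3.447 = 166.4 ns.
Total proper time: 19.51 + τ_2 + 166.4 = 331.6, so τ_2 = 331.6 − 185.9 = 145.7 ns.
γ_2 = 252.7/145.7 = 1.734; β = √(1 − 1/γ²) = √0.6676.

β = 0.817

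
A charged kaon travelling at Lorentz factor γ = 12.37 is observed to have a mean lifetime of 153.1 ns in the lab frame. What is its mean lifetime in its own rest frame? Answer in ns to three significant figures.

γ = 12.37
The lab-frame lifetime is the dilated interval; the proper lifetime is τ₀ = Δt/γ = 153.1/12.37 ns.

τ₀ = 12.4 ns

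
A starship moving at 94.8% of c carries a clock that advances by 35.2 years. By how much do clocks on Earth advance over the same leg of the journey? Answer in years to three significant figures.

Δt = 111 years

β = 0.948; γ = 1/√(1 − 0.948²) = 1/√0.1013 = 3.142
The interval measured on the ship is the proper time (both events occur at the same place in that frame); the lab-frame interval is Δt = γτ = 3.142 × 35.2 years.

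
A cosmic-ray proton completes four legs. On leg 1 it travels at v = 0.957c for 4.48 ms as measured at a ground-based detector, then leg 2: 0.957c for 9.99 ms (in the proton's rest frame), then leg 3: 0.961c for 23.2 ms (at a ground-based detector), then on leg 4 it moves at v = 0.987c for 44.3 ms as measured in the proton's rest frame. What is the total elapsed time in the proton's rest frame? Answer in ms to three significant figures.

τ = 62.0 ms

Leg 1: γ = 1/√(1 − 0.957²) = 1/√0.08415 = 3.447; τ_1 = 4.48/3.447 = 1.300 ms.
Leg 2: 9.99 ms is already measured in the proton's rest frame.
Leg 3: γ = 1/√(1 − 0.961²) = 1/√0.07648 = 3.616; τ_3 = 23.2/3.616 = 6.416 ms.
Leg 4: 44.3 ms is already measured in the proton's rest frame.
Total: 1.300 + 9.990 + 6.416 + 44.30 ms.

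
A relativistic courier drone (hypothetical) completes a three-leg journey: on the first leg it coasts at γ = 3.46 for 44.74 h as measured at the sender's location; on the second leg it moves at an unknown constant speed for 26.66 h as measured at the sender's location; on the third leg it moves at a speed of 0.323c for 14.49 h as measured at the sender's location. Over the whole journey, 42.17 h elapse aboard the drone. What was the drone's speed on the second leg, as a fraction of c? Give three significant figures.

Leg 1: γ = 3.46; τ_1 = 44.74/3.460 = 12.93 h.
Leg 2: speed unknown; τ_2 = 26.66/γ_2.
Leg 3: γ = 1/√(1 − 0.323²) = 1/√0.8957 = 1.057; τ_3 = 14.49/1.057 = 13.71 h.
Total proper time: 12.93 + τ_2 + 13.71 = 42.17, so τ_2 = 42.17 − 26.64 = 15.53 h.
γ_2 = 26.66/15.53 = 1.717; β = √(1 − 1/γ²) = √0.6608.

β = 0.813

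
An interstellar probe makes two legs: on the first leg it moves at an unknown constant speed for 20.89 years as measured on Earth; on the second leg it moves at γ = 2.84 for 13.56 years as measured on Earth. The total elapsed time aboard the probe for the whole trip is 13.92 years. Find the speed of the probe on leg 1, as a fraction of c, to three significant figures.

Leg 1: speed unknown; τ_1 = 20.89/γ_1.
Leg 2: γ = 2.84; τ_2 = 13.56/2.840 = 4.775 years.
Total proper time: τ_1 + 4.775 = 13.92, so τ_1 = 13.92 − 4.775 = 9.145 years.
γ_1 = 20.89/9.145 = 2.284; β = √(1 − 1/γ²) = √0.8083.

β = 0.899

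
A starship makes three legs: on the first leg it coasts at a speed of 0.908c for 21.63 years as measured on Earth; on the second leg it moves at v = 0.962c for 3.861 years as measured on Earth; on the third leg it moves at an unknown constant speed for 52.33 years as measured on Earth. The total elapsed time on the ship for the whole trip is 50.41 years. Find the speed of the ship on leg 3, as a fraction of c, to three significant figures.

Leg 1: γ = 1/√(1 − 0.908²) = 1/√0.1755 = 2.387; τ_1 = 21.63/2.387 = 9.062 years.
Leg 2: γ = 1/√(1 − 0.962²) = 1/√0.07456 = 3.662; τ_2 = 3.861/3.662 = 1.054 years.
Leg 3: speed unknown; τ_3 = 52.33/γ_3.
Total proper time: 9.062 + 1.054 + τ_3 = 50.41, so τ_3 = 50.41 − 10.12 = 40.29 years.
γ_3 = 52.33/40.29 = 1.299; β = √(1 − 1/γ²) = √0.4071.

β = 0.638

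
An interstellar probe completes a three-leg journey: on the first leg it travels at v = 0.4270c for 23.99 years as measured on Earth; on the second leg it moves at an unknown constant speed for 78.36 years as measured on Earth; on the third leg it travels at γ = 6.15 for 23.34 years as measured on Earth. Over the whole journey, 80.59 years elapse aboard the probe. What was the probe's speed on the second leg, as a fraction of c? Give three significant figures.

β = 0.711

Leg 1: γ = 1/√(1 − 0.4270²) = 1/√0.8177 = 1.106; τ_1 = 23.99/1.106 = 21.69 years.
Leg 2: speed unknown; τ_2 = 78.36/γ_2.
Leg 3: γ = 6.15; τ_3 = 23.34/6.150 = 3.795 years.
Total proper time: 21.69 + τ_2 + 3.795 = 80.59, so τ_2 = 80.59 − 25.49 = 55.10 years.
γ_2 = 78.36/55.10 = 1.422; β = √(1 − 1/γ²) = √0.5055.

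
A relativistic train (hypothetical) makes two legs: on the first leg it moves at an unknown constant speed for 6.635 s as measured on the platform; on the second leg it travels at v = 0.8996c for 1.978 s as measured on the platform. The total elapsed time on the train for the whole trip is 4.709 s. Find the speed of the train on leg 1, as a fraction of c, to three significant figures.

Leg 1: speed unknown; τ_1 = 6.635/γ_1.
Leg 2: γ = 1/√(1 − 0.8996²) = 1/√0.1907 = 2.290; τ_2 = 1.978/2.290 = 0.8638 s.
Total proper time: τ_1 + 0.8638 = 4.709, so τ_1 = 4.709 − 0.8638 = 3.845 s.
γ_1 = 6.635/3.845 = 1.726; β = √(1 − 1/γ²) = √0.6641.

β = 0.815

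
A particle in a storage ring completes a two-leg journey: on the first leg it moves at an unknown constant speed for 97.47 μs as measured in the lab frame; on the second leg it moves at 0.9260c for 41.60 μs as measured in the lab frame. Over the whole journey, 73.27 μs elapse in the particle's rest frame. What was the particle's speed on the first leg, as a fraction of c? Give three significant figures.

β = 0.807

Leg 1: speed unknown; τ_1 = 97.47/γ_1.
Leg 2: γ = 1/√(1 − 0.9260²) = 1/√0.1425 = 2.649; τ_2 = 41.60/2.649 = 15.70 μs.
Total proper time: τ_1 + 15.70 = 73.27, so τ_1 = 73.27 − 15.70 = 57.57 μs.
γ_1 = 97.47/57.57 = 1.693; β = √(1 − 1/γ²) = √0.6512.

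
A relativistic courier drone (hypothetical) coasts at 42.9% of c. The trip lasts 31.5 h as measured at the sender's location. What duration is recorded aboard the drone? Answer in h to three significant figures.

β = 0.429; γ = 1/√(1 − 0.429²) = 1/√0.8160 = 1.107
The interval measured at the sender's location is the dilated one; the clock aboard the drone measures the proper time τ = Δt/γ = 31.5/1.107 h.

τ = 28.5 h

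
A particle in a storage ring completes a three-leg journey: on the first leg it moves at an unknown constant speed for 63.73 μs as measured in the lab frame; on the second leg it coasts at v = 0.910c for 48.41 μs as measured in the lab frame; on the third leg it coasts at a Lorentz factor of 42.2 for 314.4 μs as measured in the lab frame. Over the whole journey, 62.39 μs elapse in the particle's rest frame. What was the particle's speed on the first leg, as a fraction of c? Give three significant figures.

β = 0.837

Leg 1: speed unknown; τ_1 = 63.73/γ_1.
Leg 2: γ = 1/√(1 − 0.910²) = 1/√0.1719 = 2.412; τ_2 = 48.41/2.412 = 20.07 μs.
Leg 3: γ = 42.2; τ_3 = 314.4/42.20 = 7.450 μs.
Total proper time: τ_1 + 20.07 + 7.450 = 62.39, so τ_1 = 62.39 − 27.52 = 34.87 μs.
γ_1 = 63.73/34.87 = 1.828; β = √(1 − 1/γ²) = √0.7006.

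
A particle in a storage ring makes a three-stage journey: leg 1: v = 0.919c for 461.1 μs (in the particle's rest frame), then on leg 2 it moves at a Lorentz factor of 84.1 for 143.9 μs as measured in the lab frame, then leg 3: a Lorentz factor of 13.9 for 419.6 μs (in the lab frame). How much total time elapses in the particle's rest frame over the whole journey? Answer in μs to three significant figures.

Leg 1: 461.1 μs is already measured in the particle's rest frame.
Leg 2: γ = 84.1; τ_2 = 143.9/84.10 = 1.711 μs.
Leg 3: γ = 13.9; τ_3 = 419.6/13.90 = 30.19 μs.
Total: 461.1 + 1.711 + 30.19 μs.

τ = 493 μs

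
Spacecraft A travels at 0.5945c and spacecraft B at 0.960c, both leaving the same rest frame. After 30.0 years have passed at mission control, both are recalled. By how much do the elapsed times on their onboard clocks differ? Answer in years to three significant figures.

A: γ = 1/√(1 − 0.5945²) = 1/√0.6466 = 1.244; τ_A = 30.0/1.244 = 24.12 years.
B: γ = 1/√(1 − 0.960²) = 25/7 ≈ 3.571; τ_B = 30.0/3.571 = 8.400 years.

|τ_A − τ_B| = 15.7 years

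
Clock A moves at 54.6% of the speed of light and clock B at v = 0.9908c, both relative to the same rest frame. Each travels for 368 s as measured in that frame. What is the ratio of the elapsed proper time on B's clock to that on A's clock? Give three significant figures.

A: β = 0.546; γ = 1/√(1 − 0.546²) = 1/√0.7019 = 1.194. B: γ = 1/√(1 − 0.9908²) = 1/√0.01832 = 7.389.
τ_A/τ_B = γ_B/γ_A = 7.389/1.194 = 6.190, so τ_B/τ_A = 0.1615.

τ_B/τ_A = 0.162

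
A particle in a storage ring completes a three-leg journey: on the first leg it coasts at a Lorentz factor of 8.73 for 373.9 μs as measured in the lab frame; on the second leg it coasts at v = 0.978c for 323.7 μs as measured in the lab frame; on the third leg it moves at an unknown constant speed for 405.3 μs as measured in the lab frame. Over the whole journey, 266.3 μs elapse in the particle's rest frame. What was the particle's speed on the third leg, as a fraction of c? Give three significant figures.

Leg 1: γ = 8.73; τ_1 = 373.9/8.730 = 42.83 μs.
Leg 2: γ = 1/√(1 − 0.978²) = 1/√0.04352 = 4.794; τ_2 = 323.7/4.794 = 67.53 μs.
Leg 3: speed unknown; τ_3 = 405.3/γ_3.
Total proper time: 42.83 + 67.53 + τ_3 = 266.3, so τ_3 = 266.3 − 110.4 = 155.9 μs.
γ_3 = 405.3/155.9 = 2.599; β = √(1 − 1/γ²) = √0.8520.

β = 0.923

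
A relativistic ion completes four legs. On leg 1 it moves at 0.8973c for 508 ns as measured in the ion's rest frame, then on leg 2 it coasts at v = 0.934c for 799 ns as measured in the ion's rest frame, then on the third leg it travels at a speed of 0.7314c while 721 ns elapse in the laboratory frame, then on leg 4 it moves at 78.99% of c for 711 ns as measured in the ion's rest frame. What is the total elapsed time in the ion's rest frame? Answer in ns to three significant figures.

τ = 2510 ns

Leg 1: 508 ns is already measured in the ion's rest frame.
Leg 2: 799 ns is already measured in the ion's rest frame.
Leg 3: γ = 1/√(1 − 0.7314²) = 1/√0.4651 = 1.466; τ_3 = 721/1.466 = 491.7 ns.
Leg 4: 711 ns is already measured in the ion's rest frame.
Total: 508.0 + 799.0 + 491.7 + 711.0 ns.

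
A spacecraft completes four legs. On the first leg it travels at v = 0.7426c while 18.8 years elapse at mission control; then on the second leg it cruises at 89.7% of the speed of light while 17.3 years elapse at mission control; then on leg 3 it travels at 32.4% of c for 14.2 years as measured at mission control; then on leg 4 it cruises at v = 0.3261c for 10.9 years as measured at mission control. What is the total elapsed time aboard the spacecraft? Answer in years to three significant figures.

τ = 44.0 years

Leg 1: γ = 1/√(1 − 0.7426²) = 1/√0.4485 = 1.493; τ_1 = 18.8/1.493 = 12.59 years.
Leg 2: β = 0.897; γ = 1/√(1 − 0.897²) = 1/√0.1954 = 2.262; τ_2 = 17.3/2.262 = 7.647 years.
Leg 3: β = 0.324; γ = 1/√(1 − 0.324²) = 1/√0.8950 = 1.057; τ_3 = 14.2/1.057 = 13.43 years.
Leg 4: γ = 1/√(1 − 0.3261²) = 1/√0.8937 = 1.058; τ_4 = 10.9/1.058 = 10.30 years.
Total: 12.59 + 7.647 + 13.43 + 10.30 years.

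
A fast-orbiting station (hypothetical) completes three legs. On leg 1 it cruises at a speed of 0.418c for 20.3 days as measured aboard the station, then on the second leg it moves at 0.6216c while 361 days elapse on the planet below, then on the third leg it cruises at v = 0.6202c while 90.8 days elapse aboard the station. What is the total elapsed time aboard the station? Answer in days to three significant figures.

Leg 1: 20.3 days is already measured aboard the station.
Leg 2: γ = 1/√(1 − 0.6216²) = 1/√0.6136 = 1.277; τ_2 = 361/1.277 = 282.8 days.
Leg 3: 90.8 days is already measured aboard the station.
Total: 20.30 + 282.8 + 90.80 days.

τ = 394 days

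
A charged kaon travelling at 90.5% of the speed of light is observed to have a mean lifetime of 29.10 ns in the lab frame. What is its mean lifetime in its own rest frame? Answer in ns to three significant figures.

β = 0.905; γ = 1/√(1 − 0.905²) = 1/√0.1810 = 2.351
The lab-frame lifetime is the dilated interval; the proper lifetime is τ₀ = Δt/γ = 29.10/2.351 ns.

τ₀ = 12.4 ns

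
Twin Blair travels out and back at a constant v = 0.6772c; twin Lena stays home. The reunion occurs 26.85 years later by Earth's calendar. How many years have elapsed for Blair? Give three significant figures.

τ = 19.8 years

γ = 1/√(1 − 0.6772²) = 1/√0.5414 = 1.359
Blair's clock measures proper time along the trip: τ = Δt/γ = 26.85/1.359 years.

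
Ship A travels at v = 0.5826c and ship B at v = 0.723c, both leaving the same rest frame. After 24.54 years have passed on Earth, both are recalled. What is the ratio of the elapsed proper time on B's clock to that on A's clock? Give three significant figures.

A: γ = 1/√(1 − 0.5826²) = 1/√0.6606 = 1.230. B: γ = 1/√(1 − 0.723²) = 1/√0.4773 = 1.447.
τ_A/τ_B = γ_B/γ_A = 1.447/1.230 = 1.176, so τ_B/τ_A = 0.8500.

τ_B/τ_A = 0.850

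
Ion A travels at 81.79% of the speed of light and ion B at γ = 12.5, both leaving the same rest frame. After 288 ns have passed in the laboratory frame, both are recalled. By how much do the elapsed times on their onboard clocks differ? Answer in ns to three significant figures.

|τ_A − τ_B| = 143 ns

A: β = 0.8179; γ = 1/√(1 − 0.8179²) = 1/√0.3310 = 1.738; τ_A = 288/1.738 = 165.7 ns.
B: γ = 12.5; τ_B = 288/12.50 = 23.04 ns.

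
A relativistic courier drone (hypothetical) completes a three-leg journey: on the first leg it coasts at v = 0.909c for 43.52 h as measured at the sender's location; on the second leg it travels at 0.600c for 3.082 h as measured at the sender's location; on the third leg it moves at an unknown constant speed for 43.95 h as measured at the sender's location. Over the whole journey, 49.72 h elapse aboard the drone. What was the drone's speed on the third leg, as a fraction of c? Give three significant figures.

Leg 1: γ = 1/√(1 − 0.909²) = 1/√0.1737 = 2.399; τ_1 = 43.52/2.399 = 18.14 h.
Leg 2: γ = 1/√(1 − 0.600²) = 5/4 = 1.250; τ_2 = 3.082/1.250 = 2.466 h.
Leg 3: speed unknown; τ_3 = 43.95/γ_3.
Total proper time: 18.14 + 2.466 + τ_3 = 49.72, so τ_3 = 49.72 − 20.60 = 29.12 h.
γ_3 = 43.95/29.12 = 1.510; β = √(1 − 1/γ²) = √0.5611.

β = 0.749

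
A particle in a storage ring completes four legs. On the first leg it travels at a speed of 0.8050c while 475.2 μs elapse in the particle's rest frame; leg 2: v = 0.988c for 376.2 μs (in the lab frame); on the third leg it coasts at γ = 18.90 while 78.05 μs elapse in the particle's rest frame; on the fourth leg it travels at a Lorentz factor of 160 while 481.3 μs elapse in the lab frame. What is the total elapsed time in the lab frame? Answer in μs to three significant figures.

Δt = 3130 μs

Leg 1: γ = 1/√(1 − 0.8050²) = 1/√0.3520 = 1.686; Δt_1 = 1.686 × 475.2 = 801.0 μs.
Leg 2: 376.2 μs is already measured in the lab frame.
Leg 3: γ = 18.90; Δt_3 = 18.90 × 78.05 = 1475 μs.
Leg 4: 481.3 μs is already measured in the lab frame.
Total: 801.0 + 376.2 + 1475 + 481.3 μs.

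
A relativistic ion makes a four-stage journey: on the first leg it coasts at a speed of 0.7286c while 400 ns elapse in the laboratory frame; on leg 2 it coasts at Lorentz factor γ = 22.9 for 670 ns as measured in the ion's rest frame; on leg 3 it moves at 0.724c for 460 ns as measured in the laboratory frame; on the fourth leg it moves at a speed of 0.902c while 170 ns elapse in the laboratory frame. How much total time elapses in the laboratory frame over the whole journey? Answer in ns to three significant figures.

Leg 1: 400 ns is already measured in the laboratory frame.
Leg 2: γ = 22.9; Δt_2 = 22.90 × 670 = 1.534×10⁴ ns.
Leg 3: 460 ns is already measured in the laboratory frame.
Leg 4: 170 ns is already measured in the laboratory frame.
Total: 400.0 + 1.534×10⁴ + 460.0 + 170.0 ns.

Δt = 1.64×10⁴ ns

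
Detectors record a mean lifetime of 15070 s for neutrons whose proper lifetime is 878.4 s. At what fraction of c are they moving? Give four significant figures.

γ = Δt/τ₀ = 15070/878.4 = 17.16
β = √(1 − 1/γ²) = √(1 − 0.003397) = √0.9966

β = 0.9983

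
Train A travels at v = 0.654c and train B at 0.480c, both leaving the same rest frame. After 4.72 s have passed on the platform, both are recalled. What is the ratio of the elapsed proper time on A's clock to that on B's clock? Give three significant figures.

A: γ = 1/√(1 − 0.654²) = 1/√0.5723 = 1.322. B: γ = 1/√(1 − 0.480²) = 1/√0.7696 = 1.140.
τ_A/τ_B = γ_B/γ_A = 1.140/1.322 = 0.8623, so τ_A/τ_B = 0.8623.

τ_A/τ_B = 0.862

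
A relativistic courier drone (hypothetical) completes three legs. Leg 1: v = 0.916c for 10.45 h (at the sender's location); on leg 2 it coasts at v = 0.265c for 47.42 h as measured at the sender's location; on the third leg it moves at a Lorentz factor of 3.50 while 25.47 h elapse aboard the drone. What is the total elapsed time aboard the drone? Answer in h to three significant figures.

τ = 75.4 h

Leg 1: γ = 1/√(1 − 0.916²) = 1/√0.1609 = 2.493; τ_1 = 10.45/2.493 = 4.192 h.
Leg 2: γ = 1/√(1 − 0.265²) = 1/√0.9298 = 1.037; τ_2 = 47.42/1.037 = 45.72 h.
Leg 3: 25.47 h is already measured aboard the drone.
Total: 4.192 + 45.72 + 25.47 h.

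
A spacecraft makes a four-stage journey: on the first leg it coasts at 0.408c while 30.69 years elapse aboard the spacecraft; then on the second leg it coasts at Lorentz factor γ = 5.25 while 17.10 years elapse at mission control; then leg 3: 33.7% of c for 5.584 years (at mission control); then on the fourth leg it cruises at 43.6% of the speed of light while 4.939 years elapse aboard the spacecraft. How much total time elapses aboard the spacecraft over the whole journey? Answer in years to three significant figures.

Leg 1: 30.69 years is already measured aboard the spacecraft.
Leg 2: γ = 5.25; τ_2 = 17.10/5.250 = 3.257 years.
Leg 3: β = 0.337; γ = 1/√(1 − 0.337²) = 1/√0.8864 = 1.062; τ_3 = 5.584/1.062 = 5.257 years.
Leg 4: 4.939 years is already measured aboard the spacecraft.
Total: 30.69 + 3.257 + 5.257 + 4.939 years.

τ = 44.1 years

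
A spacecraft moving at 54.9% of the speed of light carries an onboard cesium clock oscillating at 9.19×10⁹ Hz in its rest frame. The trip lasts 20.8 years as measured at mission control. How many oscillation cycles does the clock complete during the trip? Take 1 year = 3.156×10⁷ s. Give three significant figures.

N = 5.04×10¹⁸

β = 0.549; γ = 1/√(1 − 0.549²) = 1/√0.6986 = 1.196
The oscillator's own cycle count is N = f × τ where τ is the proper time aboard the spacecraft. τ = Δt/γ = 20.8/1.196 = 17.39 years = 5.487×10⁸ s.
N = 9.19×10⁹ × 5.487×10⁸ = 5.042×10¹⁸.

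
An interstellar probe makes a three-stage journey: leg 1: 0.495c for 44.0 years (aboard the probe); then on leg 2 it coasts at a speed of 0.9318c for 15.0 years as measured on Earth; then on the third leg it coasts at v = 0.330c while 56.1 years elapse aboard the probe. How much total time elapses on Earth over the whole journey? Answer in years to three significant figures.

Leg 1: γ = 1/√(1 − 0.495²) = 1/√0.7550 = 1.151; Δt_1 = 1.151 × 44.0 = 50.64 years.
Leg 2: 15.0 years is already measured on Earth.
Leg 3: γ = 1/√(1 − 0.330²) = 1/√0.8911 = 1.059; Δt_3 = 1.059 × 56.1 = 59.43 years.
Total: 50.64 + 15.00 + 59.43 years.

Δt = 125 years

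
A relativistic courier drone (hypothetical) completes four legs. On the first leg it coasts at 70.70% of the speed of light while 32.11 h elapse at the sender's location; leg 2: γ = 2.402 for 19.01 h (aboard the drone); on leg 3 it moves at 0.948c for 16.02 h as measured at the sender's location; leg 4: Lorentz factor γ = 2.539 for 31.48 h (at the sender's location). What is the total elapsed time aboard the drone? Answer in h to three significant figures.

Leg 1: β = 0.7070; γ = 1/√(1 − 0.7070²) = 1/√0.5002 = 1.414; τ_1 = 32.11/1.414 = 22.71 h.
Leg 2: 19.01 h is already measured aboard the drone.
Leg 3: γ = 1/√(1 − 0.948²) = 1/√0.1013 = 3.142; τ_3 = 16.02/3.142 = 5.099 h.
Leg 4: γ = 2.539; τ_4 = 31.48/2.539 = 12.40 h.
Total: 22.71 + 19.01 + 5.099 + 12.40 h.

τ = 59.2 h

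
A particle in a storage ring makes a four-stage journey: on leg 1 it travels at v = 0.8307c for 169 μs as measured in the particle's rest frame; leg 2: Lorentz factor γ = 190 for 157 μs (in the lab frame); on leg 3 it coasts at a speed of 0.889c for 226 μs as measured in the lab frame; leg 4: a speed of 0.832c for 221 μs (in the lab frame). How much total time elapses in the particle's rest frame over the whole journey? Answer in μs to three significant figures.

Leg 1: 169 μs is already measured in the particle's rest frame.
Leg 2: γ = 190; τ_2 = 157/190.0 = 0.8263 μs.
Leg 3: γ = 1/√(1 − 0.889²) = 1/√0.2097 = 2.184; τ_3 = 226/2.184 = 103.5 μs.
Leg 4: γ = 1/√(1 − 0.832²) = 1/√0.3078 = 1.803; τ_4 = 221/1.803 = 122.6 μs.
Total: 169.0 + 0.8263 + 103.5 + 122.6 μs.

τ = 396 μs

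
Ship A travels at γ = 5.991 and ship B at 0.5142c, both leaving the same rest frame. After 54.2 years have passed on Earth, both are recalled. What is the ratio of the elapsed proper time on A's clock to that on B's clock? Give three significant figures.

A: γ = 5.991. B: γ = 1/√(1 − 0.5142²) = 1/√0.7356 = 1.166.
τ_A/τ_B = γ_B/γ_A = 1.166/5.991 = 0.1946, so τ_A/τ_B = 0.1946.

τ_A/τ_B = 0.195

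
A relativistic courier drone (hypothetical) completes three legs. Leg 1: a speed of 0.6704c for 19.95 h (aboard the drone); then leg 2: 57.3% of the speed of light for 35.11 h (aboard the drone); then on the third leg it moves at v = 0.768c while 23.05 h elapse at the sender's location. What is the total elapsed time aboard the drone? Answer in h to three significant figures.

Leg 1: 19.95 h is already measured aboard the drone.
Leg 2: 35.11 h is already measured aboard the drone.
Leg 3: γ = 1/√(1 − 0.768²) = 1/√0.4102 = 1.561; τ_3 = 23.05/1.561 = 14.76 h.
Total: 19.95 + 35.11 + 14.76 h.

τ = 69.8 h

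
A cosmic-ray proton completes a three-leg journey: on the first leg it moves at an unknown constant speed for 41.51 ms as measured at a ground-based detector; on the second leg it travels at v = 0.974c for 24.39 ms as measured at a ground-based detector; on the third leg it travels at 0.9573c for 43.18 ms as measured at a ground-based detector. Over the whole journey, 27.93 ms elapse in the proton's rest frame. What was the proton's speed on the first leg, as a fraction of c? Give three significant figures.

Leg 1: speed unknown; τ_1 = 41.51/γ_1.
Leg 2: γ = 1/√(1 − 0.974²) = 1/√0.05132 = 4.414; τ_2 = 24.39/4.414 = 5.526 ms.
Leg 3: γ = 1/√(1 − 0.9573²) = 1/√0.08358 = 3.459; τ_3 = 43.18/3.459 = 12.48 ms.
Total proper time: τ_1 + 5.526 + 12.48 = 27.93, so τ_1 = 27.93 − 18.01 = 9.921 ms.
γ_1 = 41.51/9.921 = 4.184; β = √(1 − 1/γ²) = √0.9429.

β = 0.971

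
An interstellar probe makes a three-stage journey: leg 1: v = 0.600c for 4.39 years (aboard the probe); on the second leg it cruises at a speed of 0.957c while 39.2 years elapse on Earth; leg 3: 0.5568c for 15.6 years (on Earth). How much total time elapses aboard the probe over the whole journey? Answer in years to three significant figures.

Leg 1: 4.39 years is already measured aboard the probe.
Leg 2: γ = 1/√(1 − 0.957²) = 1/√0.08415 = 3.447; τ_2 = 39.2/3.447 = 11.37 years.
Leg 3: γ = 1/√(1 − 0.5568²) = 1/√0.6900 = 1.204; τ_3 = 15.6/1.204 = 12.96 years.
Total: 4.390 + 11.37 + 12.96 years.

τ = 28.7 years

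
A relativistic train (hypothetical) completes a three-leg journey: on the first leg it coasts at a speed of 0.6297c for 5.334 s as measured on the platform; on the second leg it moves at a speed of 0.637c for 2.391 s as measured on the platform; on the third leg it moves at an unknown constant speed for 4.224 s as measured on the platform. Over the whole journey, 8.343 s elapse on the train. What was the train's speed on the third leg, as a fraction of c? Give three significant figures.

Leg 1: γ = 1/√(1 − 0.6297²) = 1/√0.6035 = 1.287; τ_1 = 5.334/1.287 = 4.144 s.
Leg 2: γ = 1/√(1 − 0.637²) = 1/√0.5942 = 1.297; τ_2 = 2.391/1.297 = 1.843 s.
Leg 3: speed unknown; τ_3 = 4.224/γ_3.
Total proper time: 4.144 + 1.843 + τ_3 = 8.343, so τ_3 = 8.343 − 5.987 = 2.356 s.
γ_3 = 4.224/2.356 = 1.793; β = √(1 − 1/γ²) = √0.6888.

β = 0.830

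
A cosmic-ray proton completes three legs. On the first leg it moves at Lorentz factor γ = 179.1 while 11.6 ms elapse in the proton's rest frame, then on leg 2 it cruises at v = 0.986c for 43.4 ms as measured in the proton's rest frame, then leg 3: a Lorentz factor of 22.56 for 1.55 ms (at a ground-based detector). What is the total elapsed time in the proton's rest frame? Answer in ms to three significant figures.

τ = 55.1 ms

Leg 1: 11.6 ms is already measured in the proton's rest frame.
Leg 2: 43.4 ms is already measured in the proton's rest frame.
Leg 3: γ = 22.56; τ_3 = 1.55/22.56 = 0.06871 ms.
Total: 11.60 + 43.40 + 0.06871 ms.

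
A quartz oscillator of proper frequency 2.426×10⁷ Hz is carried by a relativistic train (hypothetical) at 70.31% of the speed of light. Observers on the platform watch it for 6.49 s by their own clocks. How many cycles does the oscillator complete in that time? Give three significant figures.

N = 1.12×10⁸

β = 0.7031; γ = 1/√(1 − 0.7031²) = 1/√0.5057 = 1.406
During 6.49 s of lab time, the oscillator's proper time advances by τ = Δt/γ = 6.49/1.406 = 4.615 s = 4.615×10⁰ s.
N = f × τ = 2.426×10⁷ × 4.615×10⁰ = 1.120×10⁸.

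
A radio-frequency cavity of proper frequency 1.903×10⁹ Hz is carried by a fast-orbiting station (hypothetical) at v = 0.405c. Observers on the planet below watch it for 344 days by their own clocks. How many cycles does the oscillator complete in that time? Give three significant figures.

N = 5.17×10¹⁶

γ = 1/√(1 − 0.405²) = 1/√0.8360 = 1.094
During 344 days of lab time, the oscillator's proper time advances by τ = Δt/γ = 344/1.094 = 314.5 days = 2.717×10⁷ s.
N = f × τ = 1.903×10⁹ × 2.717×10⁷ = 5.171×10¹⁶.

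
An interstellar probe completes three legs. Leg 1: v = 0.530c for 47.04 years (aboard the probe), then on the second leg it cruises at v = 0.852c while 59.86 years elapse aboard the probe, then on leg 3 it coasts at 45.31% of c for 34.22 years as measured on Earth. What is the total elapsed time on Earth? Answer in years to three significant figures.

Δt = 204 years

Leg 1: γ = 1/√(1 − 0.530²) = 1/√0.7191 = 1.179; Δt_1 = 1.179 × 47.04 = 55.47 years.
Leg 2: γ = 1/√(1 − 0.852²) = 1/√0.2741 = 1.910; Δt_2 = 1.910 × 59.86 = 114.3 years.
Leg 3: 34.22 years is already measured on Earth.
Total: 55.47 + 114.3 + 34.22 years.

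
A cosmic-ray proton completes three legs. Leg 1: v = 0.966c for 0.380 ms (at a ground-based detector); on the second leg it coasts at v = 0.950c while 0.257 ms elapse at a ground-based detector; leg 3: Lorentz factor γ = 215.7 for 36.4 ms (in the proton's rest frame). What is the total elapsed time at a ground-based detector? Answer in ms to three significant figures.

Δt = 7850 ms

Leg 1: 0.380 ms is already measured at a ground-based detector.
Leg 2: 0.257 ms is already measured at a ground-based detector.
Leg 3: γ = 215.7; Δt_3 = 215.7 × 36.4 = 7851 ms.
Total: 0.3800 + 0.2570 + 7851 ms.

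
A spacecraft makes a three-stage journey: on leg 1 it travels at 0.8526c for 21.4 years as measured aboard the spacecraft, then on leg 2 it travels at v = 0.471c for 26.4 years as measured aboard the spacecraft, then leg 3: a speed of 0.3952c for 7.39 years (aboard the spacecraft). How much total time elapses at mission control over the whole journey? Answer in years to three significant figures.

Δt = 78.9 years

Leg 1: γ = 1/√(1 − 0.8526²) = 1/√0.2731 = 1.914; Δt_1 = 1.914 × 21.4 = 40.95 years.
Leg 2: γ = 1/√(1 − 0.471²) = 1/√0.7782 = 1.134; Δt_2 = 1.134 × 26.4 = 29.93 years.
Leg 3: γ = 1/√(1 − 0.3952²) = 1/√0.8438 = 1.089; Δt_3 = 1.089 × 7.39 = 8.045 years.
Total: 40.95 + 29.93 + 8.045 years.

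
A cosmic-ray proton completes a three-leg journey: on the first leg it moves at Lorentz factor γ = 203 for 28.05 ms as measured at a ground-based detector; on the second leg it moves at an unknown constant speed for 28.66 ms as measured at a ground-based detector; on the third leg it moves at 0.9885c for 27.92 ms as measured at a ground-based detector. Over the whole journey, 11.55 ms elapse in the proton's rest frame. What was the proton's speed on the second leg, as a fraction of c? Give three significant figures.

Leg 1: γ = 203; τ_1 = 28.05/203.0 = 0.1382 ms.
Leg 2: speed unknown; τ_2 = 28.66/γ_2.
Leg 3: γ = 1/√(1 − 0.9885²) = 1/√0.02287 = 6.613; τ_3 = 27.92/6.613 = 4.222 ms.
Total proper time: 0.1382 + τ_2 + 4.222 = 11.55, so τ_2 = 11.55 − 4.360 = 7.190 ms.
γ_2 = 28.66/7.190 = 3.986; β = √(1 − 1/γ²) = √0.9371.

β = 0.968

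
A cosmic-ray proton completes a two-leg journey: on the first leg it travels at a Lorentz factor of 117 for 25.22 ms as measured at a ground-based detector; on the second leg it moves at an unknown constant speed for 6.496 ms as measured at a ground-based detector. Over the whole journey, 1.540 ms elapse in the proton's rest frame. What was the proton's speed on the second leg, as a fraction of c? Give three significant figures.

β = 0.979

Leg 1: γ = 117; τ_1 = 25.22/117.0 = 0.2156 ms.
Leg 2: speed unknown; τ_2 = 6.496/γ_2.
Total proper time: 0.2156 + τ_2 = 1.540, so τ_2 = 1.540 − 0.2156 = 1.324 ms.
γ_2 = 6.496/1.324 = 4.905; β = √(1 − 1/γ²) = √0.9584.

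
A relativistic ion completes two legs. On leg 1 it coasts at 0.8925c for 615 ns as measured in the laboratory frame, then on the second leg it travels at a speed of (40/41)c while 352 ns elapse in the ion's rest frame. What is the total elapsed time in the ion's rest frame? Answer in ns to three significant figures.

Leg 1: γ = 1/√(1 − 0.8925²) = 1/√0.2034 = 2.217; τ_1 = 615/2.217 = 277.4 ns.
Leg 2: 352 ns is already measured in the ion's rest frame.
Total: 277.4 + 352.0 ns.

τ = 629 ns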